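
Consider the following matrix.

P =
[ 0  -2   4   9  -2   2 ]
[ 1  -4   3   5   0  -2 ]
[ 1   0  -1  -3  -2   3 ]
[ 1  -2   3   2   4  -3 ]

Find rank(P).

Row reduce to echelon form.
Swap R1 ↔ R2
R3 ← R3 − R1: [0, 4, -4, -8, -2, 5]
R4 ← R4 − R1: [0, 2, 0, -3, 4, -1]
R3 ← R3 + (2)·R2: [0, 0, 4, 10, -6, 9]
R4 ← R4 + R2: [0, 0, 4, 6, 2, 1]
R4 ← R4 − R3: [0, 0, 0, -4, 8, -8]
Echelon form has 4 nonzero rows, so rank(P) = 4.

4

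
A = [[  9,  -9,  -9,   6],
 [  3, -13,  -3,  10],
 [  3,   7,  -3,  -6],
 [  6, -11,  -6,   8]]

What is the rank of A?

Row reduce to echelon form.
R2 ← R2 − (1/3)·R1: [0, -10, 0, 8]
R3 ← R3 − (1/3)·R1: [0, 10, 0, -8]
R4 ← R4 − (2/3)·R1: [0, -5, 0, 4]
R3 ← R3 + R2: [0, 0, 0, 0]
R4 ← R4 − (1/2)·R2: [0, 0, 0, 0]
Echelon form has 2 nonzero rows, so rank(A) = 2.

2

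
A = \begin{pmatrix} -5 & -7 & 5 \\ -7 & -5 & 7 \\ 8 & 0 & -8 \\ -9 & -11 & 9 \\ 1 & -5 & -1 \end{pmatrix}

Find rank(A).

2

Row reduce to echelon form.
R2 ← R2 − (7/5)·R1: [0, 24/5, 0]
R3 ← R3 + (8/5)·R1: [0, -56/5, 0]
R4 ← R4 − (9/5)·R1: [0, 8/5, 0]
R5 ← R5 + (1/5)·R1: [0, -32/5, 0]
R3 ← R3 + (7/3)·R2: [0, 0, 0]
R4 ← R4 − (1/3)·R2: [0, 0, 0]
R5 ← R5 + (4/3)·R2: [0, 0, 0]
Echelon form has 2 nonzero rows, so rank(A) = 2.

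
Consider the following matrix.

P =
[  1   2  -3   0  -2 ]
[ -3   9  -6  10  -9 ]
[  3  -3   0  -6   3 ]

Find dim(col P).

Row reduce to echelon form.
R2 ← R2 + (3)·R1: [0, 15, -15, 10, -15]
R3 ← R3 − (3)·R1: [0, -9, 9, -6, 9]
R3 ← R3 + (3/5)·R2: [0, 0, 0, 0, 0]
Echelon form has 2 nonzero rows, so rank(P) = 2.
The column space has dimension equal to the rank: 2.

2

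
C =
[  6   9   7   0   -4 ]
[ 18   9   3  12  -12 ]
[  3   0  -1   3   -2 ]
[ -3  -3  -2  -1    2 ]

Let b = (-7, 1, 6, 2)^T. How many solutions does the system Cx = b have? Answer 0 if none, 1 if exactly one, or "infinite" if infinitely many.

0

Row reduce the augmented matrix [C | b].
R2 ← R2 − (3)·R1: [0, -18, -18, 12, 0, 22]
R3 ← R3 − (1/2)·R1: [0, -9/2, -9/2, 3, 0, 19/2]
R4 ← R4 + (1/2)·R1: [0, 3/2, 3/2, -1, 0, -3/2]
R3 ← R3 − (1/4)·R2: [0, 0, 0, 0, 0, 4]
R4 ← R4 + (1/12)·R2: [0, 0, 0, 0, 0, 1/3]
R4 ← R4 − (1/12)·R3: [0, 0, 0, 0, 0, 0]
The echelon form has 3 nonzero rows; the last pivot sits in the augmented column, so rank(C) = 2 but rank([C|b]) = 3.
Since the ranks differ, the system is inconsistent.
It has no solutions.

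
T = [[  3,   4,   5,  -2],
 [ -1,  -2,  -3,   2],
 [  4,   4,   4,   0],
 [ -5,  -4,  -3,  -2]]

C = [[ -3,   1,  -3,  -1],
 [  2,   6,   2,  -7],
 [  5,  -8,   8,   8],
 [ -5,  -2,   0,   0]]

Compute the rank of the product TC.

First compute TC:
[[ 34,  -9,  39,   9],
 [-26,   7, -25,  -9],
 [ 16,  -4,  28,   0],
 [  2,  -1, -17,   9]]
Now row reduce the product.
R2 ← R2 + (13/17)·R1: [0, 2/17, 82/17, -36/17]
R3 ← R3 − (8/17)·R1: [0, 4/17, 164/17, -72/17]
R4 ← R4 − (1/17)·R1: [0, -8/17, -328/17, 144/17]
R3 ← R3 − (2)·R2: [0, 0, 0, 0]
R4 ← R4 + (4)·R2: [0, 0, 0, 0]
2 nonzero rows, so rank(TC) = 2.

2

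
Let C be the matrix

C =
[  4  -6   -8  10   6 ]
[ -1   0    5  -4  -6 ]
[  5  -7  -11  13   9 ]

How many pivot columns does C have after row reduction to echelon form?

Row reduce to echelon form.
R2 ← R2 + (1/4)·R1: [0, -3/2, 3, -3/2, -9/2]
R3 ← R3 − (5/4)·R1: [0, 1/2, -1, 1/2, 3/2]
R3 ← R3 + (1/3)·R2: [0, 0, 0, 0, 0]
Echelon form has 2 nonzero rows, so rank(C) = 2.
Each nonzero row contributes one pivot column: 2 pivot columns.

2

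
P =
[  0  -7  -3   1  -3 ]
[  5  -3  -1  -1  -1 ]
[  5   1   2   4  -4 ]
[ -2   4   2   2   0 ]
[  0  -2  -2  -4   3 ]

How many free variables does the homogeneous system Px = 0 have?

Row reduce to echelon form.
Swap R1 ↔ R2
R3 ← R3 − R1: [0, 4, 3, 5, -3]
R4 ← R4 + (2/5)·R1: [0, 14/5, 8/5, 8/5, -2/5]
R3 ← R3 + (4/7)·R2: [0, 0, 9/7, 39/7, -33/7]
R4 ← R4 + (2/5)·R2: [0, 0, 2/5, 2, -8/5]
R5 ← R5 − (2/7)·R2: [0, 0, -8/7, -30/7, 27/7]
R4 ← R4 − (14/45)·R3: [0, 0, 0, 4/15, -2/15]
R5 ← R5 + (8/9)·R3: [0, 0, 0, 2/3, -1/3]
R5 ← R5 − (5/2)·R4: [0, 0, 0, 0, 0]
4 nonzero rows, so rank(P) = 4.
P has 5 columns; by rank–nullity, nullity = 5 − 4 = 1.

1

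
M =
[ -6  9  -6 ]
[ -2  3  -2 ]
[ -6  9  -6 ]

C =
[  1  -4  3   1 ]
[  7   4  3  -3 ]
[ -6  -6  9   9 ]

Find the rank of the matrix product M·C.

First compute MC:
[[ 93,  96, -45, -87],
 [ 31,  32, -15, -29],
 [ 93,  96, -45, -87]]
Now row reduce the product.
R2 ← R2 − (1/3)·R1: [0, 0, 0, 0]
R3 ← R3 − R1: [0, 0, 0, 0]
1 nonzero row, so rank(MC) = 1.

1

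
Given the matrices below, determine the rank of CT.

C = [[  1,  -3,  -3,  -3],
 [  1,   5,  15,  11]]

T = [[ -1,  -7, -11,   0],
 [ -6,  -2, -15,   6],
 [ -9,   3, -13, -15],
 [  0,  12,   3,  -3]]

2

First compute CT:
[[ 44, -46,  64,  36],
 [-166, 160, -248, -228]]
Now row reduce the product.
R2 ← R2 + (83/22)·R1: [0, -149/11, -72/11, -1014/11]
2 nonzero rows, so rank(CT) = 2.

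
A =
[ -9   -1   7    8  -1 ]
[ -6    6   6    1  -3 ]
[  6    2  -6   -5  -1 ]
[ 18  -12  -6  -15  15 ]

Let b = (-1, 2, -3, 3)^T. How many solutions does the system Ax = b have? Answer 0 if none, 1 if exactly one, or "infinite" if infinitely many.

Row reduce the augmented matrix [A | b].
R2 ← R2 − (2/3)·R1: [0, 20/3, 4/3, -13/3, -7/3, 8/3]
R3 ← R3 + (2/3)·R1: [0, 4/3, -4/3, 1/3, -5/3, -11/3]
R4 ← R4 + (2)·R1: [0, -14, 8, 1, 13, 1]
R3 ← R3 − (1/5)·R2: [0, 0, -8/5, 6/5, -6/5, -21/5]
R4 ← R4 + (21/10)·R2: [0, 0, 54/5, -81/10, 81/10, 33/5]
R4 ← R4 + (27/4)·R3: [0, 0, 0, 0, 0, -87/4]
The echelon form has 4 nonzero rows; the last pivot sits in the augmented column, so rank(A) = 3 but rank([A|b]) = 4.
Since the ranks differ, the system is inconsistent.
It has no solutions.

0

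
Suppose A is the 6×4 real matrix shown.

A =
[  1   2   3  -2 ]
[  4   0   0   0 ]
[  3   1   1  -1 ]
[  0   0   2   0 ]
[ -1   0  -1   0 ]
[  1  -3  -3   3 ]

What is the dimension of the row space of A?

Row reduce to echelon form.
R2 ← R2 − (4)·R1: [0, -8, -12, 8]
R3 ← R3 − (3)·R1: [0, -5, -8, 5]
R5 ← R5 + R1: [0, 2, 2, -2]
R6 ← R6 − R1: [0, -5, -6, 5]
R3 ← R3 − (5/8)·R2: [0, 0, -1/2, 0]
R5 ← R5 + (1/4)·R2: [0, 0, -1, 0]
R6 ← R6 − (5/8)·R2: [0, 0, 3/2, 0]
R4 ← R4 + (4)·R3: [0, 0, 0, 0]
R5 ← R5 − (2)·R3: [0, 0, 0, 0]
R6 ← R6 + (3)·R3: [0, 0, 0, 0]
Echelon form has 3 nonzero rows, so rank(A) = 3.
The row space has dimension equal to the rank: 3.

3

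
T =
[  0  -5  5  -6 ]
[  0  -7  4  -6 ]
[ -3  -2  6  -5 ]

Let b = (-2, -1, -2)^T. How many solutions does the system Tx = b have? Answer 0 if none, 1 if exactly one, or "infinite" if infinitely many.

Row reduce the augmented matrix [T | b].
Swap R1 ↔ R3
R3 ← R3 − (5/7)·R2: [0, 0, 15/7, -12/7, -9/7]
The echelon form has 3 nonzero rows, and every pivot lies in the first 4 columns, so rank(T) = rank([T|b]) = 3.
The system is consistent.
rank = 3 < 4 unknowns, so there are infinitely many solutions.

infinite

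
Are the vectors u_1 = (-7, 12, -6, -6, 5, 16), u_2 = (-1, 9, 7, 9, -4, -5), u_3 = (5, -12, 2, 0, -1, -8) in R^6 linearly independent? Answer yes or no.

Form the matrix with these vectors as rows and row reduce.
R2 ← R2 − (1/7)·R1: [0, 51/7, 55/7, 69/7, -33/7, -51/7]
R3 ← R3 + (5/7)·R1: [0, -24/7, -16/7, -30/7, 18/7, 24/7]
R3 ← R3 + (8/17)·R2: [0, 0, 24/17, 6/17, 6/17, 0]
3 nonzero rows, so the 3 vectors span a space of dimension 3.
Since 3 = 3, the vectors are linearly independent.

yes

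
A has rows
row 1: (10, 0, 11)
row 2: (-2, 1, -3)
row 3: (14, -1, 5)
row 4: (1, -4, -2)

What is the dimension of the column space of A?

Row reduce to echelon form.
R2 ← R2 + (1/5)·R1: [0, 1, -4/5]
R3 ← R3 − (7/5)·R1: [0, -1, -52/5]
R4 ← R4 − (1/10)·R1: [0, -4, -31/10]
R3 ← R3 + R2: [0, 0, -56/5]
R4 ← R4 + (4)·R2: [0, 0, -63/10]
R4 ← R4 − (9/16)·R3: [0, 0, 0]
Echelon form has 3 nonzero rows, so rank(A) = 3.
The column space has dimension equal to the rank: 3.

3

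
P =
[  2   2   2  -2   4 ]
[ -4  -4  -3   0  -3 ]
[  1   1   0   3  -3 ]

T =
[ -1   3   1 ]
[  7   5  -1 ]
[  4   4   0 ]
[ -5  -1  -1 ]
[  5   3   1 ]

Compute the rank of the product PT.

First compute PT:
[[ 50,  38,   6],
 [-51, -53,  -3],
 [-24,  -4,  -6]]
Now row reduce the product.
R2 ← R2 + (51/50)·R1: [0, -356/25, 78/25]
R3 ← R3 + (12/25)·R1: [0, 356/25, -78/25]
R3 ← R3 + R2: [0, 0, 0]
2 nonzero rows, so rank(PT) = 2.

2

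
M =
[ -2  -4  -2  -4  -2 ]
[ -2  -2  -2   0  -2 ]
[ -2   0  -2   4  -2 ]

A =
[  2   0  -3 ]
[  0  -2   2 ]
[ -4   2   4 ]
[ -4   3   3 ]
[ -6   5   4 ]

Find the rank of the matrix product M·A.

2

First compute MA:
[[ 32, -18, -30],
 [ 16, -10, -14],
 [  0,  -2,   2]]
Now row reduce the product.
R2 ← R2 − (1/2)·R1: [0, -1, 1]
R3 ← R3 − (2)·R2: [0, 0, 0]
2 nonzero rows, so rank(MA) = 2.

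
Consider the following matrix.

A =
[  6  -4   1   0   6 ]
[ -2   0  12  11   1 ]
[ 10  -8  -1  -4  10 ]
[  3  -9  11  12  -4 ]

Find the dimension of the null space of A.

Row reduce to echelon form.
R2 ← R2 + (1/3)·R1: [0, -4/3, 37/3, 11, 3]
R3 ← R3 − (5/3)·R1: [0, -4/3, -8/3, -4, 0]
R4 ← R4 − (1/2)·R1: [0, -7, 21/2, 12, -7]
R3 ← R3 − R2: [0, 0, -15, -15, -3]
R4 ← R4 − (21/4)·R2: [0, 0, -217/4, -183/4, -91/4]
R4 ← R4 − (217/60)·R3: [0, 0, 0, 17/2, -119/10]
4 nonzero rows, so rank(A) = 4.
A has 5 columns; by rank–nullity, nullity = 5 − 4 = 1.

1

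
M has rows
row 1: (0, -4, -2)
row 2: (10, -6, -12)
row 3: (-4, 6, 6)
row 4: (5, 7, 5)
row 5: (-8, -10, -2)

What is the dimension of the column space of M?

3

Row reduce to echelon form.
Swap R1 ↔ R2
R3 ← R3 + (2/5)·R1: [0, 18/5, 6/5]
R4 ← R4 − (1/2)·R1: [0, 10, 11]
R5 ← R5 + (4/5)·R1: [0, -74/5, -58/5]
R3 ← R3 + (9/10)·R2: [0, 0, -3/5]
R4 ← R4 + (5/2)·R2: [0, 0, 6]
R5 ← R5 − (37/10)·R2: [0, 0, -21/5]
R4 ← R4 + (10)·R3: [0, 0, 0]
R5 ← R5 − (7)·R3: [0, 0, 0]
Echelon form has 3 nonzero rows, so rank(M) = 3.
The column space has dimension equal to the rank: 3.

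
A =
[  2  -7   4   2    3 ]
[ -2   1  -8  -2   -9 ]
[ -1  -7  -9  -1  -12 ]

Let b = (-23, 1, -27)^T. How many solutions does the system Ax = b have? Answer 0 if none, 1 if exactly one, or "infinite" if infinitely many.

infinite

Row reduce the augmented matrix [A | b].
R2 ← R2 + R1: [0, -6, -4, 0, -6, -22]
R3 ← R3 + (1/2)·R1: [0, -21/2, -7, 0, -21/2, -77/2]
R3 ← R3 − (7/4)·R2: [0, 0, 0, 0, 0, 0]
The echelon form has 2 nonzero rows, and every pivot lies in the first 5 columns, so rank(A) = rank([A|b]) = 2.
The system is consistent.
rank = 2 < 5 unknowns, so there are infinitely many solutions.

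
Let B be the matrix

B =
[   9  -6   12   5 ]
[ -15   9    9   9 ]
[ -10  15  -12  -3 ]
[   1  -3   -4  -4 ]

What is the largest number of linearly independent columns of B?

4

Row reduce to echelon form.
R2 ← R2 + (5/3)·R1: [0, -1, 29, 52/3]
R3 ← R3 + (10/9)·R1: [0, 25/3, 4/3, 23/9]
R4 ← R4 − (1/9)·R1: [0, -7/3, -16/3, -41/9]
R3 ← R3 + (25/3)·R2: [0, 0, 243, 147]
R4 ← R4 − (7/3)·R2: [0, 0, -73, -45]
R4 ← R4 + (73/243)·R3: [0, 0, 0, -68/81]
Echelon form has 4 nonzero rows, so rank(B) = 4.
The rank gives the maximum number of linearly independent columns: 4.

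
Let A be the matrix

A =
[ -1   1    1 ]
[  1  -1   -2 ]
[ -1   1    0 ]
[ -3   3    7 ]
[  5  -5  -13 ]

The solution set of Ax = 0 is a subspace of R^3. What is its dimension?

1

Row reduce to echelon form.
R2 ← R2 + R1: [0, 0, -1]
R3 ← R3 − R1: [0, 0, -1]
R4 ← R4 − (3)·R1: [0, 0, 4]
R5 ← R5 + (5)·R1: [0, 0, -8]
R3 ← R3 − R2: [0, 0, 0]
R4 ← R4 + (4)·R2: [0, 0, 0]
R5 ← R5 − (8)·R2: [0, 0, 0]
2 nonzero rows, so rank(A) = 2.
A has 3 columns; by rank–nullity, nullity = 3 − 2 = 1.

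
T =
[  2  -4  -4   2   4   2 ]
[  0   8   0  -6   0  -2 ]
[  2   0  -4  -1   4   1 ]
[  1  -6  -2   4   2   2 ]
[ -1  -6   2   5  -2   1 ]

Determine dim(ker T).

4

Row reduce to echelon form.
R3 ← R3 − R1: [0, 4, 0, -3, 0, -1]
R4 ← R4 − (1/2)·R1: [0, -4, 0, 3, 0, 1]
R5 ← R5 + (1/2)·R1: [0, -8, 0, 6, 0, 2]
R3 ← R3 − (1/2)·R2: [0, 0, 0, 0, 0, 0]
R4 ← R4 + (1/2)·R2: [0, 0, 0, 0, 0, 0]
R5 ← R5 + R2: [0, 0, 0, 0, 0, 0]
2 nonzero rows, so rank(T) = 2.
T has 6 columns; by rank–nullity, nullity = 6 − 2 = 4.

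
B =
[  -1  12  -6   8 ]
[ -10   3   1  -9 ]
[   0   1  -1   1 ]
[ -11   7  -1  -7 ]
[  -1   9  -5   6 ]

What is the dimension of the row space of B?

3

Row reduce to echelon form.
R2 ← R2 − (10)·R1: [0, -117, 61, -89]
R4 ← R4 − (11)·R1: [0, -125, 65, -95]
R5 ← R5 − R1: [0, -3, 1, -2]
R3 ← R3 + (1/117)·R2: [0, 0, -56/117, 28/117]
R4 ← R4 − (125/117)·R2: [0, 0, -20/117, 10/117]
R5 ← R5 − (1/39)·R2: [0, 0, -22/39, 11/39]
R4 ← R4 − (5/14)·R3: [0, 0, 0, 0]
R5 ← R5 − (33/28)·R3: [0, 0, 0, 0]
Echelon form has 3 nonzero rows, so rank(B) = 3.
The row space has dimension equal to the rank: 3.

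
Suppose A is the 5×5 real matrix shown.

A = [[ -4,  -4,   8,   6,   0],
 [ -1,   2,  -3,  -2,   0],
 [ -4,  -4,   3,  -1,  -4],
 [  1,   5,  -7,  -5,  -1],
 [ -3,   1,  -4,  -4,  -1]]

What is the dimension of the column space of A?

4

Row reduce to echelon form.
R2 ← R2 − (1/4)·R1: [0, 3, -5, -7/2, 0]
R3 ← R3 − R1: [0, 0, -5, -7, -4]
R4 ← R4 + (1/4)·R1: [0, 4, -5, -7/2, -1]
R5 ← R5 − (3/4)·R1: [0, 4, -10, -17/2, -1]
R4 ← R4 − (4/3)·R2: [0, 0, 5/3, 7/6, -1]
R5 ← R5 − (4/3)·R2: [0, 0, -10/3, -23/6, -1]
R4 ← R4 + (1/3)·R3: [0, 0, 0, -7/6, -7/3]
R5 ← R5 − (2/3)·R3: [0, 0, 0, 5/6, 5/3]
R5 ← R5 + (5/7)·R4: [0, 0, 0, 0, 0]
Echelon form has 4 nonzero rows, so rank(A) = 4.
The column space has dimension equal to the rank: 4.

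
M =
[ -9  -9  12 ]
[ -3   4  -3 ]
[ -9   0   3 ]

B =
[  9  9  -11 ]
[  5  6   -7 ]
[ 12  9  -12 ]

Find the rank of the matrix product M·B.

First compute MB:
[[ 18, -27,  18],
 [-43, -30,  41],
 [-45, -54,  63]]
Now row reduce the product.
R2 ← R2 + (43/18)·R1: [0, -189/2, 84]
R3 ← R3 + (5/2)·R1: [0, -243/2, 108]
R3 ← R3 − (9/7)·R2: [0, 0, 0]
2 nonzero rows, so rank(MB) = 2.

2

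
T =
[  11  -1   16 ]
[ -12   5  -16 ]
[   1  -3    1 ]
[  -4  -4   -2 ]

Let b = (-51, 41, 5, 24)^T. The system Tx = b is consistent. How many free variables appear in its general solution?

0

Row reduce the augmented matrix [T | b].
R2 ← R2 + (12/11)·R1: [0, 43/11, 16/11, -161/11]
R3 ← R3 − (1/11)·R1: [0, -32/11, -5/11, 106/11]
R4 ← R4 + (4/11)·R1: [0, -48/11, 42/11, 60/11]
R3 ← R3 + (32/43)·R2: [0, 0, 27/43, -54/43]
R4 ← R4 + (48/43)·R2: [0, 0, 234/43, -468/43]
R4 ← R4 − (26/3)·R3: [0, 0, 0, 0]
The echelon form has 3 nonzero rows, and every pivot lies in the first 3 columns, so rank(T) = rank([T|b]) = 3.
The system is consistent.
Free variables = (unknowns) − (rank) = 3 − 3 = 0.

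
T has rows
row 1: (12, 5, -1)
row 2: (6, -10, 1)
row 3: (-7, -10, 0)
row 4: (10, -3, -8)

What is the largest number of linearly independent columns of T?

Row reduce to echelon form.
R2 ← R2 − (1/2)·R1: [0, -25/2, 3/2]
R3 ← R3 + (7/12)·R1: [0, -85/12, -7/12]
R4 ← R4 − (5/6)·R1: [0, -43/6, -43/6]
R3 ← R3 − (17/30)·R2: [0, 0, -43/30]
R4 ← R4 − (43/75)·R2: [0, 0, -602/75]
R4 ← R4 − (28/5)·R3: [0, 0, 0]
Echelon form has 3 nonzero rows, so rank(T) = 3.
The rank gives the maximum number of linearly independent columns: 3.

3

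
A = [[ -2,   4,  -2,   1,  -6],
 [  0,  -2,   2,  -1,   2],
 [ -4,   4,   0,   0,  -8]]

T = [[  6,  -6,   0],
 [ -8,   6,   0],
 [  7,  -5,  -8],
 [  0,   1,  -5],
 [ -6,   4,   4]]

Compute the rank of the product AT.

First compute AT:
[[-22,  23, -13],
 [ 18, -15,  -3],
 [ -8,  16, -32]]
Now row reduce the product.
R2 ← R2 + (9/11)·R1: [0, 42/11, -150/11]
R3 ← R3 − (4/11)·R1: [0, 84/11, -300/11]
R3 ← R3 − (2)·R2: [0, 0, 0]
2 nonzero rows, so rank(AT) = 2.

2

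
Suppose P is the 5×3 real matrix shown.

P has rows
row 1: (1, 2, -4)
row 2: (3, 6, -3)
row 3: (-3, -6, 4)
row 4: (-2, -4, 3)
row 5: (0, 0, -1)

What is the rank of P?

2

Row reduce to echelon form.
R2 ← R2 − (3)·R1: [0, 0, 9]
R3 ← R3 + (3)·R1: [0, 0, -8]
R4 ← R4 + (2)·R1: [0, 0, -5]
R3 ← R3 + (8/9)·R2: [0, 0, 0]
R4 ← R4 + (5/9)·R2: [0, 0, 0]
R5 ← R5 + (1/9)·R2: [0, 0, 0]
Echelon form has 2 nonzero rows, so rank(P) = 2.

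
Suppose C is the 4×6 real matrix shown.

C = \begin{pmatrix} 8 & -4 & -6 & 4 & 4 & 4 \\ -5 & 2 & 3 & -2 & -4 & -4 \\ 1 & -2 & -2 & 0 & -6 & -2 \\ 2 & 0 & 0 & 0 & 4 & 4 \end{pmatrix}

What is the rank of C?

Row reduce to echelon form.
R2 ← R2 + (5/8)·R1: [0, -1/2, -3/4, 1/2, -3/2, -3/2]
R3 ← R3 − (1/8)·R1: [0, -3/2, -5/4, -1/2, -13/2, -5/2]
R4 ← R4 − (1/4)·R1: [0, 1, 3/2, -1, 3, 3]
R3 ← R3 − (3)·R2: [0, 0, 1, -2, -2, 2]
R4 ← R4 + (2)·R2: [0, 0, 0, 0, 0, 0]
Echelon form has 3 nonzero rows, so rank(C) = 3.

3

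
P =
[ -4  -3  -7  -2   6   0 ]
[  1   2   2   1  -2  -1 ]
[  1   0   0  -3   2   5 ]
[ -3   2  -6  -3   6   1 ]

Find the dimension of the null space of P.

Row reduce to echelon form.
R2 ← R2 + (1/4)·R1: [0, 5/4, 1/4, 1/2, -1/2, -1]
R3 ← R3 + (1/4)·R1: [0, -3/4, -7/4, -7/2, 7/2, 5]
R4 ← R4 − (3/4)·R1: [0, 17/4, -3/4, -3/2, 3/2, 1]
R3 ← R3 + (3/5)·R2: [0, 0, -8/5, -16/5, 16/5, 22/5]
R4 ← R4 − (17/5)·R2: [0, 0, -8/5, -16/5, 16/5, 22/5]
R4 ← R4 − R3: [0, 0, 0, 0, 0, 0]
3 nonzero rows, so rank(P) = 3.
P has 6 columns; by rank–nullity, nullity = 6 − 3 = 3.

3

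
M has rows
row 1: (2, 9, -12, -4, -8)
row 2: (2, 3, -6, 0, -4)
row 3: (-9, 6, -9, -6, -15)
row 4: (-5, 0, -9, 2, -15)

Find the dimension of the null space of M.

2

Row reduce to echelon form.
R2 ← R2 − R1: [0, -6, 6, 4, 4]
R3 ← R3 + (9/2)·R1: [0, 93/2, -63, -24, -51]
R4 ← R4 + (5/2)·R1: [0, 45/2, -39, -8, -35]
R3 ← R3 + (31/4)·R2: [0, 0, -33/2, 7, -20]
R4 ← R4 + (15/4)·R2: [0, 0, -33/2, 7, -20]
R4 ← R4 − R3: [0, 0, 0, 0, 0]
3 nonzero rows, so rank(M) = 3.
M has 5 columns; by rank–nullity, nullity = 5 − 3 = 2.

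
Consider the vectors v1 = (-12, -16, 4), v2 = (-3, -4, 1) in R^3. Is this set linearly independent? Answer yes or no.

Form the matrix with these vectors as rows and row reduce.
R2 ← R2 − (1/4)·R1: [0, 0, 0]
1 nonzero row, so the 2 vectors span a space of dimension 1.
Since 1 < 2, the vectors are linearly dependent.

no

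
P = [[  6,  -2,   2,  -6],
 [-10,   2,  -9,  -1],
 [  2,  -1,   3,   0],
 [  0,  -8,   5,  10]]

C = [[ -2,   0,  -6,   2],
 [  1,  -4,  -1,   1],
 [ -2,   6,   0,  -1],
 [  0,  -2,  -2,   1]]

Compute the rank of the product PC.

First compute PC:
[[-18,  32, -22,   2],
 [ 40, -60,  60, -10],
 [-11,  22, -11,   0],
 [-18,  42, -12,  -3]]
Now row reduce the product.
R2 ← R2 + (20/9)·R1: [0, 100/9, 100/9, -50/9]
R3 ← R3 − (11/18)·R1: [0, 22/9, 22/9, -11/9]
R4 ← R4 − R1: [0, 10, 10, -5]
R3 ← R3 − (11/50)·R2: [0, 0, 0, 0]
R4 ← R4 − (9/10)·R2: [0, 0, 0, 0]
2 nonzero rows, so rank(PC) = 2.

2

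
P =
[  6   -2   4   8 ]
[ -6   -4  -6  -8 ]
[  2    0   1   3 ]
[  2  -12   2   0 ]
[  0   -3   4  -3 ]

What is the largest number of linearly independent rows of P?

3

Row reduce to echelon form.
R2 ← R2 + R1: [0, -6, -2, 0]
R3 ← R3 − (1/3)·R1: [0, 2/3, -1/3, 1/3]
R4 ← R4 − (1/3)·R1: [0, -34/3, 2/3, -8/3]
R3 ← R3 + (1/9)·R2: [0, 0, -5/9, 1/3]
R4 ← R4 − (17/9)·R2: [0, 0, 40/9, -8/3]
R5 ← R5 − (1/2)·R2: [0, 0, 5, -3]
R4 ← R4 + (8)·R3: [0, 0, 0, 0]
R5 ← R5 + (9)·R3: [0, 0, 0, 0]
Echelon form has 3 nonzero rows, so rank(P) = 3.
The rank gives the maximum number of linearly independent rows: 3.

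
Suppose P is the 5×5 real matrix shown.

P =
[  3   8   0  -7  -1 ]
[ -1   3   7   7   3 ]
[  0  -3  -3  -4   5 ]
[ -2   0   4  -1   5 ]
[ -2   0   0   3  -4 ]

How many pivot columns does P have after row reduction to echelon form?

5

Row reduce to echelon form.
R2 ← R2 + (1/3)·R1: [0, 17/3, 7, 14/3, 8/3]
R4 ← R4 + (2/3)·R1: [0, 16/3, 4, -17/3, 13/3]
R5 ← R5 + (2/3)·R1: [0, 16/3, 0, -5/3, -14/3]
R3 ← R3 + (9/17)·R2: [0, 0, 12/17, -26/17, 109/17]
R4 ← R4 − (16/17)·R2: [0, 0, -44/17, -171/17, 31/17]
R5 ← R5 − (16/17)·R2: [0, 0, -112/17, -103/17, -122/17]
R4 ← R4 + (11/3)·R3: [0, 0, 0, -47/3, 76/3]
R5 ← R5 + (28/3)·R3: [0, 0, 0, -61/3, 158/3]
R5 ← R5 − (61/47)·R4: [0, 0, 0, 0, 930/47]
Echelon form has 5 nonzero rows, so rank(P) = 5.
Each nonzero row contributes one pivot column: 5 pivot columns.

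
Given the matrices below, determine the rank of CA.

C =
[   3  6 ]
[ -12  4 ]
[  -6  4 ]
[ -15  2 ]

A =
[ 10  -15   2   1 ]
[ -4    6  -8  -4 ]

2

First compute CA:
[[  6,  -9, -42, -21],
 [-136, 204, -56, -28],
 [-76, 114, -44, -22],
 [-158, 237, -46, -23]]
Now row reduce the product.
R2 ← R2 + (68/3)·R1: [0, 0, -1008, -504]
R3 ← R3 + (38/3)·R1: [0, 0, -576, -288]
R4 ← R4 + (79/3)·R1: [0, 0, -1152, -576]
R3 ← R3 − (4/7)·R2: [0, 0, 0, 0]
R4 ← R4 − (8/7)·R2: [0, 0, 0, 0]
2 nonzero rows, so rank(CA) = 2.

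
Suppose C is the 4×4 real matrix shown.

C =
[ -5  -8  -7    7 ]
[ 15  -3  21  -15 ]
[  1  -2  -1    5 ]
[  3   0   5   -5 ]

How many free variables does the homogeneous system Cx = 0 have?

Row reduce to echelon form.
R2 ← R2 + (3)·R1: [0, -27, 0, 6]
R3 ← R3 + (1/5)·R1: [0, -18/5, -12/5, 32/5]
R4 ← R4 + (3/5)·R1: [0, -24/5, 4/5, -4/5]
R3 ← R3 − (2/15)·R2: [0, 0, -12/5, 28/5]
R4 ← R4 − (8/45)·R2: [0, 0, 4/5, -28/15]
R4 ← R4 + (1/3)·R3: [0, 0, 0, 0]
3 nonzero rows, so rank(C) = 3.
C has 4 columns; by rank–nullity, nullity = 4 − 3 = 1.

1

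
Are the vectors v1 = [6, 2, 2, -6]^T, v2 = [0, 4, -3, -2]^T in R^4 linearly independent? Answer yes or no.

Form the matrix with these vectors as rows and row reduce.
2 nonzero rows, so the 2 vectors span a space of dimension 2.
Since 2 = 2, the vectors are linearly independent.

yes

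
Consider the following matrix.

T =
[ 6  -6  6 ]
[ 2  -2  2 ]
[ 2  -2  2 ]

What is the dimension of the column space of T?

1

Row reduce to echelon form.
R2 ← R2 − (1/3)·R1: [0, 0, 0]
R3 ← R3 − (1/3)·R1: [0, 0, 0]
Echelon form has 1 nonzero row, so rank(T) = 1.
The column space has dimension equal to the rank: 1.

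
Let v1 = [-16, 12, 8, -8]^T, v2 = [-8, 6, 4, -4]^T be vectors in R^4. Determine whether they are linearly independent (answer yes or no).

Form the matrix with these vectors as rows and row reduce.
R2 ← R2 − (1/2)·R1: [0, 0, 0, 0]
1 nonzero row, so the 2 vectors span a space of dimension 1.
Since 1 < 2, the vectors are linearly dependent.

no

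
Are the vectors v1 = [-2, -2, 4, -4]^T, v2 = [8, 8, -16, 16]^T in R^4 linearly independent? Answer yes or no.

Form the matrix with these vectors as rows and row reduce.
R2 ← R2 + (4)·R1: [0, 0, 0, 0]
1 nonzero row, so the 2 vectors span a space of dimension 1.
Since 1 < 2, the vectors are linearly dependent.

no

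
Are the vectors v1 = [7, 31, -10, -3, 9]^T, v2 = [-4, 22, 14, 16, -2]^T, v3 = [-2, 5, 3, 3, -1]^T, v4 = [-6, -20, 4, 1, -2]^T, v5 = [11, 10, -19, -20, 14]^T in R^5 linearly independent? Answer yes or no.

Form the matrix with these vectors as rows and row reduce.
R2 ← R2 + (4/7)·R1: [0, 278/7, 58/7, 100/7, 22/7]
R3 ← R3 + (2/7)·R1: [0, 97/7, 1/7, 15/7, 11/7]
R4 ← R4 + (6/7)·R1: [0, 46/7, -32/7, -11/7, 40/7]
R5 ← R5 − (11/7)·R1: [0, -271/7, -23/7, -107/7, -1/7]
R3 ← R3 − (97/278)·R2: [0, 0, -382/139, -395/139, 66/139]
R4 ← R4 − (23/139)·R2: [0, 0, -826/139, -547/139, 722/139]
R5 ← R5 + (271/278)·R2: [0, 0, 666/139, -189/139, 406/139]
R4 ← R4 − (413/191)·R3: [0, 0, 0, 422/191, 796/191]
R5 ← R5 + (333/191)·R3: [0, 0, 0, -1206/191, 716/191]
R5 ← R5 + (603/211)·R4: [0, 0, 0, 0, 3304/211]
5 nonzero rows, so the 5 vectors span a space of dimension 5.
Since 5 = 5, the vectors are linearly independent.

yes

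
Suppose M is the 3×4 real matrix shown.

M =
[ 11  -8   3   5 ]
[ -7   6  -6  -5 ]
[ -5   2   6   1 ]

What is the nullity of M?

2

Row reduce to echelon form.
R2 ← R2 + (7/11)·R1: [0, 10/11, -45/11, -20/11]
R3 ← R3 + (5/11)·R1: [0, -18/11, 81/11, 36/11]
R3 ← R3 + (9/5)·R2: [0, 0, 0, 0]
2 nonzero rows, so rank(M) = 2.
M has 4 columns; by rank–nullity, nullity = 4 − 2 = 2.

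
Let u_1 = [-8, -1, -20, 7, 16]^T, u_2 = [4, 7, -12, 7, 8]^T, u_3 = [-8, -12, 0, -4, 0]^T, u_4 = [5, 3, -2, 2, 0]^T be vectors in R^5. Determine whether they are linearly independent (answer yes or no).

Form the matrix with these vectors as rows and row reduce.
R2 ← R2 + (1/2)·R1: [0, 13/2, -22, 21/2, 16]
R3 ← R3 − R1: [0, -11, 20, -11, -16]
R4 ← R4 + (5/8)·R1: [0, 19/8, -29/2, 51/8, 10]
R3 ← R3 + (22/13)·R2: [0, 0, -224/13, 88/13, 144/13]
R4 ← R4 − (19/52)·R2: [0, 0, -84/13, 33/13, 54/13]
R4 ← R4 − (3/8)·R3: [0, 0, 0, 0, 0]
3 nonzero rows, so the 4 vectors span a space of dimension 3.
Since 3 < 4, the vectors are linearly dependent.

no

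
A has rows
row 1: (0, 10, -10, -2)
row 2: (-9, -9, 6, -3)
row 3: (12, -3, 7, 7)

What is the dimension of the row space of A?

2

Row reduce to echelon form.
Swap R1 ↔ R2
R3 ← R3 + (4/3)·R1: [0, -15, 15, 3]
R3 ← R3 + (3/2)·R2: [0, 0, 0, 0]
Echelon form has 2 nonzero rows, so rank(A) = 2.
The row space has dimension equal to the rank: 2.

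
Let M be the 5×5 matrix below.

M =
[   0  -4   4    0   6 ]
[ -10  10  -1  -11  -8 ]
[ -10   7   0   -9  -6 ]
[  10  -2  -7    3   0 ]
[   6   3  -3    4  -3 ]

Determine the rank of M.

5

Row reduce to echelon form.
Swap R1 ↔ R2
R3 ← R3 − R1: [0, -3, 1, 2, 2]
R4 ← R4 + R1: [0, 8, -8, -8, -8]
R5 ← R5 + (3/5)·R1: [0, 9, -18/5, -13/5, -39/5]
R3 ← R3 − (3/4)·R2: [0, 0, -2, 2, -5/2]
R4 ← R4 + (2)·R2: [0, 0, 0, -8, 4]
R5 ← R5 + (9/4)·R2: [0, 0, 27/5, -13/5, 57/10]
R5 ← R5 + (27/10)·R3: [0, 0, 0, 14/5, -21/20]
R5 ← R5 + (7/20)·R4: [0, 0, 0, 0, 7/20]
Echelon form has 5 nonzero rows, so rank(M) = 5.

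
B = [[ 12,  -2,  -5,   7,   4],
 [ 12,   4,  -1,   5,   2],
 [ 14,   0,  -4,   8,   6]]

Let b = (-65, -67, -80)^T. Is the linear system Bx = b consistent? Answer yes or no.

yes

Row reduce the augmented matrix [B | b].
R2 ← R2 − R1: [0, 6, 4, -2, -2, -2]
R3 ← R3 − (7/6)·R1: [0, 7/3, 11/6, -1/6, 4/3, -25/6]
R3 ← R3 − (7/18)·R2: [0, 0, 5/18, 11/18, 19/9, -61/18]
The echelon form has 3 nonzero rows, and every pivot lies in the first 5 columns, so rank(B) = rank([B|b]) = 3.
The system is consistent.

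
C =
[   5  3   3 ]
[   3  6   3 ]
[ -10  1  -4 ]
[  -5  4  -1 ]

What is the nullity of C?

1

Row reduce to echelon form.
R2 ← R2 − (3/5)·R1: [0, 21/5, 6/5]
R3 ← R3 + (2)·R1: [0, 7, 2]
R4 ← R4 + R1: [0, 7, 2]
R3 ← R3 − (5/3)·R2: [0, 0, 0]
R4 ← R4 − (5/3)·R2: [0, 0, 0]
2 nonzero rows, so rank(C) = 2.
C has 3 columns; by rank–nullity, nullity = 3 − 2 = 1.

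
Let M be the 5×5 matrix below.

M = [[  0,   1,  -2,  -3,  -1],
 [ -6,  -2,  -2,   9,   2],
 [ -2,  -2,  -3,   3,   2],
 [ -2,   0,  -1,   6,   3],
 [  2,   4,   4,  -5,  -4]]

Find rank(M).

Row reduce to echelon form.
Swap R1 ↔ R2
R3 ← R3 − (1/3)·R1: [0, -4/3, -7/3, 0, 4/3]
R4 ← R4 − (1/3)·R1: [0, 2/3, -1/3, 3, 7/3]
R5 ← R5 + (1/3)·R1: [0, 10/3, 10/3, -2, -10/3]
R3 ← R3 + (4/3)·R2: [0, 0, -5, -4, 0]
R4 ← R4 − (2/3)·R2: [0, 0, 1, 5, 3]
R5 ← R5 − (10/3)·R2: [0, 0, 10, 8, 0]
R4 ← R4 + (1/5)·R3: [0, 0, 0, 21/5, 3]
R5 ← R5 + (2)·R3: [0, 0, 0, 0, 0]
Echelon form has 4 nonzero rows, so rank(M) = 4.

4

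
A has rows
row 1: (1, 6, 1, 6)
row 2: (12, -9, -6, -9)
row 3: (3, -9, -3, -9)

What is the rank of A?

Row reduce to echelon form.
R2 ← R2 − (12)·R1: [0, -81, -18, -81]
R3 ← R3 − (3)·R1: [0, -27, -6, -27]
R3 ← R3 − (1/3)·R2: [0, 0, 0, 0]
Echelon form has 2 nonzero rows, so rank(A) = 2.

2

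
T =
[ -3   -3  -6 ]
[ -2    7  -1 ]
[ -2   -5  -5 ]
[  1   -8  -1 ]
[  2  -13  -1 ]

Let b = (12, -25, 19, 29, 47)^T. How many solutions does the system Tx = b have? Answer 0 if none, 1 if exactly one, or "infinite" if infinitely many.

infinite

Row reduce the augmented matrix [T | b].
R2 ← R2 − (2/3)·R1: [0, 9, 3, -33]
R3 ← R3 − (2/3)·R1: [0, -3, -1, 11]
R4 ← R4 + (1/3)·R1: [0, -9, -3, 33]
R5 ← R5 + (2/3)·R1: [0, -15, -5, 55]
R3 ← R3 + (1/3)·R2: [0, 0, 0, 0]
R4 ← R4 + R2: [0, 0, 0, 0]
R5 ← R5 + (5/3)·R2: [0, 0, 0, 0]
The echelon form has 2 nonzero rows, and every pivot lies in the first 3 columns, so rank(T) = rank([T|b]) = 2.
The system is consistent.
rank = 2 < 3 unknowns, so there are infinitely many solutions.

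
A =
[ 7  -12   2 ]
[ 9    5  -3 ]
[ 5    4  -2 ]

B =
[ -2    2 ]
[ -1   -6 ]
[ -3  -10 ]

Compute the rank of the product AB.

First compute AB:
[[ -8,  66],
 [-14,  18],
 [ -8,   6]]
Now row reduce the product.
R2 ← R2 − (7/4)·R1: [0, -195/2]
R3 ← R3 − R1: [0, -60]
R3 ← R3 − (8/13)·R2: [0, 0]
2 nonzero rows, so rank(AB) = 2.

2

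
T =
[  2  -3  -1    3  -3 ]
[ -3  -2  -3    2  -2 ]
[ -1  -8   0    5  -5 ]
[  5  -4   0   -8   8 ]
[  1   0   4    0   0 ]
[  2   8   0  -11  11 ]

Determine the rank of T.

4

Row reduce to echelon form.
R2 ← R2 + (3/2)·R1: [0, -13/2, -9/2, 13/2, -13/2]
R3 ← R3 + (1/2)·R1: [0, -19/2, -1/2, 13/2, -13/2]
R4 ← R4 − (5/2)·R1: [0, 7/2, 5/2, -31/2, 31/2]
R5 ← R5 − (1/2)·R1: [0, 3/2, 9/2, -3/2, 3/2]
R6 ← R6 − R1: [0, 11, 1, -14, 14]
R3 ← R3 − (19/13)·R2: [0, 0, 79/13, -3, 3]
R4 ← R4 + (7/13)·R2: [0, 0, 1/13, -12, 12]
R5 ← R5 + (3/13)·R2: [0, 0, 45/13, 0, 0]
R6 ← R6 + (22/13)·R2: [0, 0, -86/13, -3, 3]
R4 ← R4 − (1/79)·R3: [0, 0, 0, -945/79, 945/79]
R5 ← R5 − (45/79)·R3: [0, 0, 0, 135/79, -135/79]
R6 ← R6 + (86/79)·R3: [0, 0, 0, -495/79, 495/79]
R5 ← R5 + (1/7)·R4: [0, 0, 0, 0, 0]
R6 ← R6 − (11/21)·R4: [0, 0, 0, 0, 0]
Echelon form has 4 nonzero rows, so rank(T) = 4.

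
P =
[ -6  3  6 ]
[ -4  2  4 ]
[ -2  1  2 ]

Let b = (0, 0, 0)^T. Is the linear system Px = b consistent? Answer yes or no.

yes

Row reduce the augmented matrix [P | b].
R2 ← R2 − (2/3)·R1: [0, 0, 0, 0]
R3 ← R3 − (1/3)·R1: [0, 0, 0, 0]
The echelon form has 1 nonzero rows, and every pivot lies in the first 3 columns, so rank(P) = rank([P|b]) = 1.
The system is consistent.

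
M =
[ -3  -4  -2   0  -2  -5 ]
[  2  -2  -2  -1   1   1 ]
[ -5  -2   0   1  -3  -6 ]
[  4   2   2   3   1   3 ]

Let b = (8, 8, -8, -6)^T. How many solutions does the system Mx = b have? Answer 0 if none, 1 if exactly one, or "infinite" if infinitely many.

0

Row reduce the augmented matrix [M | b].
R2 ← R2 + (2/3)·R1: [0, -14/3, -10/3, -1, -1/3, -7/3, 40/3]
R3 ← R3 − (5/3)·R1: [0, 14/3, 10/3, 1, 1/3, 7/3, -64/3]
R4 ← R4 + (4/3)·R1: [0, -10/3, -2/3, 3, -5/3, -11/3, 14/3]
R3 ← R3 + R2: [0, 0, 0, 0, 0, 0, -8]
R4 ← R4 − (5/7)·R2: [0, 0, 12/7, 26/7, -10/7, -2, -34/7]
Swap R3 ↔ R4
The echelon form has 4 nonzero rows; the last pivot sits in the augmented column, so rank(M) = 3 but rank([M|b]) = 4.
Since the ranks differ, the system is inconsistent.
It has no solutions.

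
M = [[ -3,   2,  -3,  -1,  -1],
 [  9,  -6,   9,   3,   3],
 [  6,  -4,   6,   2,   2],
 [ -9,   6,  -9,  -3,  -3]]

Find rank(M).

1

Row reduce to echelon form.
R2 ← R2 + (3)·R1: [0, 0, 0, 0, 0]
R3 ← R3 + (2)·R1: [0, 0, 0, 0, 0]
R4 ← R4 − (3)·R1: [0, 0, 0, 0, 0]
Echelon form has 1 nonzero row, so rank(M) = 1.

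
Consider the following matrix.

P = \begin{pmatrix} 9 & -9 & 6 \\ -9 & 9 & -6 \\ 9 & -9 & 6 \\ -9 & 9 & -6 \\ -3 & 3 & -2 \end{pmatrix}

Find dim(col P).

Row reduce to echelon form.
R2 ← R2 + R1: [0, 0, 0]
R3 ← R3 − R1: [0, 0, 0]
R4 ← R4 + R1: [0, 0, 0]
R5 ← R5 + (1/3)·R1: [0, 0, 0]
Echelon form has 1 nonzero row, so rank(P) = 1.
The column space has dimension equal to the rank: 1.

1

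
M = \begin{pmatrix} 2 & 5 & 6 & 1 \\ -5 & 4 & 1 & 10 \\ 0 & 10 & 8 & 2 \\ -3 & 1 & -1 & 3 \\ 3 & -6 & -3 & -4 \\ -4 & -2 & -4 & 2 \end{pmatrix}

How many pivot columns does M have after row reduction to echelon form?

Row reduce to echelon form.
R2 ← R2 + (5/2)·R1: [0, 33/2, 16, 25/2]
R4 ← R4 + (3/2)·R1: [0, 17/2, 8, 9/2]
R5 ← R5 − (3/2)·R1: [0, -27/2, -12, -11/2]
R6 ← R6 + (2)·R1: [0, 8, 8, 4]
R3 ← R3 − (20/33)·R2: [0, 0, -56/33, -184/33]
R4 ← R4 − (17/33)·R2: [0, 0, -8/33, -64/33]
R5 ← R5 + (9/11)·R2: [0, 0, 12/11, 52/11]
R6 ← R6 − (16/33)·R2: [0, 0, 8/33, -68/33]
R4 ← R4 − (1/7)·R3: [0, 0, 0, -8/7]
R5 ← R5 + (9/14)·R3: [0, 0, 0, 8/7]
R6 ← R6 + (1/7)·R3: [0, 0, 0, -20/7]
R5 ← R5 + R4: [0, 0, 0, 0]
R6 ← R6 − (5/2)·R4: [0, 0, 0, 0]
Echelon form has 4 nonzero rows, so rank(M) = 4.
Each nonzero row contributes one pivot column: 4 pivot columns.

4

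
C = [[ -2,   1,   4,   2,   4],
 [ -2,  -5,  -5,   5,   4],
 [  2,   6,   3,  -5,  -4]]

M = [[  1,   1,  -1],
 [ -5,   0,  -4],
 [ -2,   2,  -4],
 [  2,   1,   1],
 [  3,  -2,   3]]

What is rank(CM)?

First compute CM:
[[  1,   0,  -4],
 [ 55, -15,  59],
 [-56,  11, -55]]
Now row reduce the product.
R2 ← R2 − (55)·R1: [0, -15, 279]
R3 ← R3 + (56)·R1: [0, 11, -279]
R3 ← R3 + (11/15)·R2: [0, 0, -372/5]
3 nonzero rows, so rank(CM) = 3.

3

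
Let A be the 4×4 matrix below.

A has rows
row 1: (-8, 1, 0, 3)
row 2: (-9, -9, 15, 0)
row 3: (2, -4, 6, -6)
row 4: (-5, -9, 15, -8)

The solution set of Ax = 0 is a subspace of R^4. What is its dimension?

1

Row reduce to echelon form.
R2 ← R2 − (9/8)·R1: [0, -81/8, 15, -27/8]
R3 ← R3 + (1/4)·R1: [0, -15/4, 6, -21/4]
R4 ← R4 − (5/8)·R1: [0, -77/8, 15, -79/8]
R3 ← R3 − (10/27)·R2: [0, 0, 4/9, -4]
R4 ← R4 − (77/81)·R2: [0, 0, 20/27, -20/3]
R4 ← R4 − (5/3)·R3: [0, 0, 0, 0]
3 nonzero rows, so rank(A) = 3.
A has 4 columns; by rank–nullity, nullity = 4 − 3 = 1.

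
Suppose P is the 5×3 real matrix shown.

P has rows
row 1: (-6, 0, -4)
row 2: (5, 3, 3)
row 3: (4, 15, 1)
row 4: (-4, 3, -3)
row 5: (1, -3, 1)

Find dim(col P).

Row reduce to echelon form.
R2 ← R2 + (5/6)·R1: [0, 3, -1/3]
R3 ← R3 + (2/3)·R1: [0, 15, -5/3]
R4 ← R4 − (2/3)·R1: [0, 3, -1/3]
R5 ← R5 + (1/6)·R1: [0, -3, 1/3]
R3 ← R3 − (5)·R2: [0, 0, 0]
R4 ← R4 − R2: [0, 0, 0]
R5 ← R5 + R2: [0, 0, 0]
Echelon form has 2 nonzero rows, so rank(P) = 2.
The column space has dimension equal to the rank: 2.

2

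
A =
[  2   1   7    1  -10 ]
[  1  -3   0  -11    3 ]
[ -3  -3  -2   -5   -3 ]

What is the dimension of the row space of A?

3

Row reduce to echelon form.
R2 ← R2 − (1/2)·R1: [0, -7/2, -7/2, -23/2, 8]
R3 ← R3 + (3/2)·R1: [0, -3/2, 17/2, -7/2, -18]
R3 ← R3 − (3/7)·R2: [0, 0, 10, 10/7, -150/7]
Echelon form has 3 nonzero rows, so rank(A) = 3.
The row space has dimension equal to the rank: 3.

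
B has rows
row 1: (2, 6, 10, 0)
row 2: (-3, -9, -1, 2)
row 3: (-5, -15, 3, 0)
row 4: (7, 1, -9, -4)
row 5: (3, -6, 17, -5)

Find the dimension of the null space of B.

Row reduce to echelon form.
R2 ← R2 + (3/2)·R1: [0, 0, 14, 2]
R3 ← R3 + (5/2)·R1: [0, 0, 28, 0]
R4 ← R4 − (7/2)·R1: [0, -20, -44, -4]
R5 ← R5 − (3/2)·R1: [0, -15, 2, -5]
Swap R2 ↔ R4
R5 ← R5 − (3/4)·R2: [0, 0, 35, -2]
R4 ← R4 − (1/2)·R3: [0, 0, 0, 2]
R5 ← R5 − (5/4)·R3: [0, 0, 0, -2]
R5 ← R5 + R4: [0, 0, 0, 0]
4 nonzero rows, so rank(B) = 4.
B has 4 columns; by rank–nullity, nullity = 4 − 4 = 0.

0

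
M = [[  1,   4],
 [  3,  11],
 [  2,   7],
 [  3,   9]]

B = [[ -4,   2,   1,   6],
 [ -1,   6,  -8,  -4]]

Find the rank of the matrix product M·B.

First compute MB:
[[ -8,  26, -31, -10],
 [-23,  72, -85, -26],
 [-15,  46, -54, -16],
 [-21,  60, -69, -18]]
Now row reduce the product.
R2 ← R2 − (23/8)·R1: [0, -11/4, 33/8, 11/4]
R3 ← R3 − (15/8)·R1: [0, -11/4, 33/8, 11/4]
R4 ← R4 − (21/8)·R1: [0, -33/4, 99/8, 33/4]
R3 ← R3 − R2: [0, 0, 0, 0]
R4 ← R4 − (3)·R2: [0, 0, 0, 0]
2 nonzero rows, so rank(MB) = 2.

2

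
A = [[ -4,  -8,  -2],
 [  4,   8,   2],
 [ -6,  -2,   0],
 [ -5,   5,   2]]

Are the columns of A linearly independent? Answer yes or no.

no

Row reduce A to echelon form.
R2 ← R2 + R1: [0, 0, 0]
R3 ← R3 − (3/2)·R1: [0, 10, 3]
R4 ← R4 − (5/4)·R1: [0, 15, 9/2]
Swap R2 ↔ R3
R4 ← R4 − (3/2)·R2: [0, 0, 0]
2 pivots among 3 columns.
Only 2 < 3 pivot columns, so the columns are linearly dependent.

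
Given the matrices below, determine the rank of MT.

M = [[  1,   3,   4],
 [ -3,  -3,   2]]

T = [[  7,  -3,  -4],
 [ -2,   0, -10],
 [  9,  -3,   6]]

First compute MT:
[[ 37, -15, -10],
 [  3,   3,  54]]
Now row reduce the product.
R2 ← R2 − (3/37)·R1: [0, 156/37, 2028/37]
2 nonzero rows, so rank(MT) = 2.

2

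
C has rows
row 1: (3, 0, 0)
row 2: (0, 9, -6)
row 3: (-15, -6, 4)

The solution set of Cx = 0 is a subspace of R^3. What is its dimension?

Row reduce to echelon form.
R3 ← R3 + (5)·R1: [0, -6, 4]
R3 ← R3 + (2/3)·R2: [0, 0, 0]
2 nonzero rows, so rank(C) = 2.
C has 3 columns; by rank–nullity, nullity = 3 − 2 = 1.

1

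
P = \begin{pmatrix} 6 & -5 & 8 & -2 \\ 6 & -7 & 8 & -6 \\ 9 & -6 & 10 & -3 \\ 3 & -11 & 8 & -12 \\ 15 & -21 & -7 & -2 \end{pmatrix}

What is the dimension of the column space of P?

Row reduce to echelon form.
R2 ← R2 − R1: [0, -2, 0, -4]
R3 ← R3 − (3/2)·R1: [0, 3/2, -2, 0]
R4 ← R4 − (1/2)·R1: [0, -17/2, 4, -11]
R5 ← R5 − (5/2)·R1: [0, -17/2, -27, 3]
R3 ← R3 + (3/4)·R2: [0, 0, -2, -3]
R4 ← R4 − (17/4)·R2: [0, 0, 4, 6]
R5 ← R5 − (17/4)·R2: [0, 0, -27, 20]
R4 ← R4 + (2)·R3: [0, 0, 0, 0]
R5 ← R5 − (27/2)·R3: [0, 0, 0, 121/2]
Swap R4 ↔ R5
Echelon form has 4 nonzero rows, so rank(P) = 4.
The column space has dimension equal to the rank: 4.

4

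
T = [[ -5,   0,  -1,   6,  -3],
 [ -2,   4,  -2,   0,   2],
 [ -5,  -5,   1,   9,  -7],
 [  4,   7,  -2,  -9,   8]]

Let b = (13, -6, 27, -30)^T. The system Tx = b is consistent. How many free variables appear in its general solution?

3

Row reduce the augmented matrix [T | b].
R2 ← R2 − (2/5)·R1: [0, 4, -8/5, -12/5, 16/5, -56/5]
R3 ← R3 − R1: [0, -5, 2, 3, -4, 14]
R4 ← R4 + (4/5)·R1: [0, 7, -14/5, -21/5, 28/5, -98/5]
R3 ← R3 + (5/4)·R2: [0, 0, 0, 0, 0, 0]
R4 ← R4 − (7/4)·R2: [0, 0, 0, 0, 0, 0]
The echelon form has 2 nonzero rows, and every pivot lies in the first 5 columns, so rank(T) = rank([T|b]) = 2.
The system is consistent.
Free variables = (unknowns) − (rank) = 5 − 2 = 3.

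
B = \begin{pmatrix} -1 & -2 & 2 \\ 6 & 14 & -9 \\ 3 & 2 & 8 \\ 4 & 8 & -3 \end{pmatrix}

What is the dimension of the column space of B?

3

Row reduce to echelon form.
R2 ← R2 + (6)·R1: [0, 2, 3]
R3 ← R3 + (3)·R1: [0, -4, 14]
R4 ← R4 + (4)·R1: [0, 0, 5]
R3 ← R3 + (2)·R2: [0, 0, 20]
R4 ← R4 − (1/4)·R3: [0, 0, 0]
Echelon form has 3 nonzero rows, so rank(B) = 3.
The column space has dimension equal to the rank: 3.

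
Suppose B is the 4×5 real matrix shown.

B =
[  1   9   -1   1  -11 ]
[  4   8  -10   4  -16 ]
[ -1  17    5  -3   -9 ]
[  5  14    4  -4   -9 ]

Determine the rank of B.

Row reduce to echelon form.
R2 ← R2 − (4)·R1: [0, -28, -6, 0, 28]
R3 ← R3 + R1: [0, 26, 4, -2, -20]
R4 ← R4 − (5)·R1: [0, -31, 9, -9, 46]
R3 ← R3 + (13/14)·R2: [0, 0, -11/7, -2, 6]
R4 ← R4 − (31/28)·R2: [0, 0, 219/14, -9, 15]
R4 ← R4 + (219/22)·R3: [0, 0, 0, -318/11, 822/11]
Echelon form has 4 nonzero rows, so rank(B) = 4.

4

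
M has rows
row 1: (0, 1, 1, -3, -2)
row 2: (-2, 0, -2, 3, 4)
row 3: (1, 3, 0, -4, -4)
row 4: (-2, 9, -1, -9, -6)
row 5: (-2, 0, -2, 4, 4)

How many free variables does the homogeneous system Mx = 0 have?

Row reduce to echelon form.
Swap R1 ↔ R2
R3 ← R3 + (1/2)·R1: [0, 3, -1, -5/2, -2]
R4 ← R4 − R1: [0, 9, 1, -12, -10]
R5 ← R5 − R1: [0, 0, 0, 1, 0]
R3 ← R3 − (3)·R2: [0, 0, -4, 13/2, 4]
R4 ← R4 − (9)·R2: [0, 0, -8, 15, 8]
R4 ← R4 − (2)·R3: [0, 0, 0, 2, 0]
R5 ← R5 − (1/2)·R4: [0, 0, 0, 0, 0]
4 nonzero rows, so rank(M) = 4.
M has 5 columns; by rank–nullity, nullity = 5 − 4 = 1.

1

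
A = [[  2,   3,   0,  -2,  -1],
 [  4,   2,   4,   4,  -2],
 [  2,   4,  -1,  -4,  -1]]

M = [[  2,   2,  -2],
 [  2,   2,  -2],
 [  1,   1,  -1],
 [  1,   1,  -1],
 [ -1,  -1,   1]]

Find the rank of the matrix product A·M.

First compute AM:
[[  9,   9,  -9],
 [ 22,  22, -22],
 [  8,   8,  -8]]
Now row reduce the product.
R2 ← R2 − (22/9)·R1: [0, 0, 0]
R3 ← R3 − (8/9)·R1: [0, 0, 0]
1 nonzero row, so rank(AM) = 1.

1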